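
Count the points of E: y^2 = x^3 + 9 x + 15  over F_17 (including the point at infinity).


For each x in F_17, count y with y^2 = x^3 + 9 x + 15 mod 17:
  x = 0: RHS = 15, y in [7, 10]  -> 2 point(s)
  x = 1: RHS = 8, y in [5, 12]  -> 2 point(s)
  x = 3: RHS = 1, y in [1, 16]  -> 2 point(s)
  x = 4: RHS = 13, y in [8, 9]  -> 2 point(s)
  x = 5: RHS = 15, y in [7, 10]  -> 2 point(s)
  x = 6: RHS = 13, y in [8, 9]  -> 2 point(s)
  x = 7: RHS = 13, y in [8, 9]  -> 2 point(s)
  x = 8: RHS = 4, y in [2, 15]  -> 2 point(s)
  x = 9: RHS = 9, y in [3, 14]  -> 2 point(s)
  x = 10: RHS = 0, y in [0]  -> 1 point(s)
  x = 11: RHS = 0, y in [0]  -> 1 point(s)
  x = 12: RHS = 15, y in [7, 10]  -> 2 point(s)
  x = 13: RHS = 0, y in [0]  -> 1 point(s)
Affine points: 23. Add the point at infinity: total = 24.

#E(F_17) = 24


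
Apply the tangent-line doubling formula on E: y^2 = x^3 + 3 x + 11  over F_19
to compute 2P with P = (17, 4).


Doubling: s = (3 x1^2 + a) / (2 y1)
s = (3*17^2 + 3) / (2*4) mod 19 = 9
x3 = s^2 - 2 x1 mod 19 = 9^2 - 2*17 = 9
y3 = s (x1 - x3) - y1 mod 19 = 9 * (17 - 9) - 4 = 11

2P = (9, 11)


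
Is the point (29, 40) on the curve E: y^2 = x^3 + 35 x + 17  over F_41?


Check whether y^2 = x^3 + 35 x + 17 (mod 41) for (x, y) = (29, 40).
LHS: y^2 = 40^2 mod 41 = 1
RHS: x^3 + 35 x + 17 = 29^3 + 35*29 + 17 mod 41 = 1
LHS = RHS

Yes, on the curve


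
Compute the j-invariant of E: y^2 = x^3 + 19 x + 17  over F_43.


Delta = -16(4 a^3 + 27 b^2) mod 43 = 35
-1728 * (4 a)^3 = -1728 * (4*19)^3 mod 43 = 2
j = 2 * 35^(-1) mod 43 = 32

j = 32 (mod 43)


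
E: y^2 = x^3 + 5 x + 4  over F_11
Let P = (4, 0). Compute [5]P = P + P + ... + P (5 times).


k = 5 = 101_2 (binary, LSB first: 101)
Double-and-add from P = (4, 0):
  bit 0 = 1: acc = O + (4, 0) = (4, 0)
  bit 1 = 0: acc unchanged = (4, 0)
  bit 2 = 1: acc = (4, 0) + O = (4, 0)

5P = (4, 0)


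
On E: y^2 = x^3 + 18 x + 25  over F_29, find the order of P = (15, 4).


Compute successive multiples of P until we hit O:
  1P = (15, 4)
  2P = (15, 25)
  3P = O

ord(P) = 3


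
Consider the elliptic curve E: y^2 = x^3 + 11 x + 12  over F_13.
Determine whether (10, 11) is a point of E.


Check whether y^2 = x^3 + 11 x + 12 (mod 13) for (x, y) = (10, 11).
LHS: y^2 = 11^2 mod 13 = 4
RHS: x^3 + 11 x + 12 = 10^3 + 11*10 + 12 mod 13 = 4
LHS = RHS

Yes, on the curve


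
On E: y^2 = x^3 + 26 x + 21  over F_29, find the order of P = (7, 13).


Compute successive multiples of P until we hit O:
  1P = (7, 13)
  2P = (28, 9)
  3P = (16, 26)
  4P = (2, 20)
  5P = (15, 4)
  6P = (6, 4)
  7P = (10, 18)
  8P = (18, 17)
  ... (continuing to 21P)
  21P = O

ord(P) = 21


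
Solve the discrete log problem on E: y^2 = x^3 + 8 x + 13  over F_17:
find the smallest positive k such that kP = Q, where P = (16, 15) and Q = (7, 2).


Enumerate multiples of P until we hit Q = (7, 2):
  1P = (16, 15)
  2P = (0, 9)
  3P = (3, 9)
  4P = (13, 6)
  5P = (14, 8)
  6P = (12, 16)
  7P = (5, 12)
  8P = (9, 7)
  9P = (11, 15)
  10P = (7, 2)
Match found at i = 10.

k = 10


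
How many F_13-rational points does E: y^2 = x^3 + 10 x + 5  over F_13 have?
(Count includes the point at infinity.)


For each x in F_13, count y with y^2 = x^3 + 10 x + 5 mod 13:
  x = 1: RHS = 3, y in [4, 9]  -> 2 point(s)
  x = 3: RHS = 10, y in [6, 7]  -> 2 point(s)
  x = 8: RHS = 12, y in [5, 8]  -> 2 point(s)
  x = 10: RHS = 0, y in [0]  -> 1 point(s)
  x = 11: RHS = 3, y in [4, 9]  -> 2 point(s)
Affine points: 9. Add the point at infinity: total = 10.

#E(F_13) = 10


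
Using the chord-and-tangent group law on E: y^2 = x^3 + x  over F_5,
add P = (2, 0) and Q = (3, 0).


P != Q, so use the chord formula.
s = (y2 - y1) / (x2 - x1) = (0) / (1) mod 5 = 0
x3 = s^2 - x1 - x2 mod 5 = 0^2 - 2 - 3 = 0
y3 = s (x1 - x3) - y1 mod 5 = 0 * (2 - 0) - 0 = 0

P + Q = (0, 0)


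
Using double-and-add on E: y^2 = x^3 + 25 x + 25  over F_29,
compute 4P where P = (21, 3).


k = 4 = 100_2 (binary, LSB first: 001)
Double-and-add from P = (21, 3):
  bit 0 = 0: acc unchanged = O
  bit 1 = 0: acc unchanged = O
  bit 2 = 1: acc = O + (23, 6) = (23, 6)

4P = (23, 6)


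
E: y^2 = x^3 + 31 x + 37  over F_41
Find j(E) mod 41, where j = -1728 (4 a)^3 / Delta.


Delta = -16(4 a^3 + 27 b^2) mod 41 = 16
-1728 * (4 a)^3 = -1728 * (4*31)^3 mod 41 = 35
j = 35 * 16^(-1) mod 41 = 15

j = 15 (mod 41)


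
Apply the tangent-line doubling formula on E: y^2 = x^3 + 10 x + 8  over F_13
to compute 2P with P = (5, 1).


Doubling: s = (3 x1^2 + a) / (2 y1)
s = (3*5^2 + 10) / (2*1) mod 13 = 10
x3 = s^2 - 2 x1 mod 13 = 10^2 - 2*5 = 12
y3 = s (x1 - x3) - y1 mod 13 = 10 * (5 - 12) - 1 = 7

2P = (12, 7)


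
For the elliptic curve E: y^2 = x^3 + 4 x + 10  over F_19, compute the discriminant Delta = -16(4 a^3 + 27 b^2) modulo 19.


4 a^3 + 27 b^2 = 4*4^3 + 27*10^2 = 256 + 2700 = 2956
Delta = -16 * (2956) = -47296
Delta mod 19 = 14

Delta = 14 (mod 19)


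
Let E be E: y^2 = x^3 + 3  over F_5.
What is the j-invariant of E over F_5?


Delta = -16(4 a^3 + 27 b^2) mod 5 = 2
-1728 * (4 a)^3 = -1728 * (4*0)^3 mod 5 = 0
j = 0 * 2^(-1) mod 5 = 0

j = 0 (mod 5)


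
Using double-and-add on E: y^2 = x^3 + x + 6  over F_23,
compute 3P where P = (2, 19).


k = 3 = 11_2 (binary, LSB first: 11)
Double-and-add from P = (2, 19):
  bit 0 = 1: acc = O + (2, 19) = (2, 19)
  bit 1 = 1: acc = (2, 19) + (22, 2) = (3, 6)

3P = (3, 6)


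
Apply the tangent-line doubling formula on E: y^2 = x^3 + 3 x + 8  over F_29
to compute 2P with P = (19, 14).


Doubling: s = (3 x1^2 + a) / (2 y1)
s = (3*19^2 + 3) / (2*14) mod 29 = 16
x3 = s^2 - 2 x1 mod 29 = 16^2 - 2*19 = 15
y3 = s (x1 - x3) - y1 mod 29 = 16 * (19 - 15) - 14 = 21

2P = (15, 21)


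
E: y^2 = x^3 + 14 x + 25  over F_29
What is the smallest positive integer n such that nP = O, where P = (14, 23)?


Compute successive multiples of P until we hit O:
  1P = (14, 23)
  2P = (10, 18)
  3P = (12, 23)
  4P = (3, 6)
  5P = (6, 21)
  6P = (0, 24)
  7P = (19, 25)
  8P = (24, 2)
  ... (continuing to 20P)
  20P = O

ord(P) = 20


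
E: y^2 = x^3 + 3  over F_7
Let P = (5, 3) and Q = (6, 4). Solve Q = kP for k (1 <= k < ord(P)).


Enumerate multiples of P until we hit Q = (6, 4):
  1P = (5, 3)
  2P = (1, 5)
  3P = (3, 3)
  4P = (6, 4)
Match found at i = 4.

k = 4


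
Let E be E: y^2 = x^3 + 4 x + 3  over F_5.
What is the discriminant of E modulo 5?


4 a^3 + 27 b^2 = 4*4^3 + 27*3^2 = 256 + 243 = 499
Delta = -16 * (499) = -7984
Delta mod 5 = 1

Delta = 1 (mod 5)


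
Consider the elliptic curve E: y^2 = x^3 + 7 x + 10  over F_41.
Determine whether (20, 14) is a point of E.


Check whether y^2 = x^3 + 7 x + 10 (mod 41) for (x, y) = (20, 14).
LHS: y^2 = 14^2 mod 41 = 32
RHS: x^3 + 7 x + 10 = 20^3 + 7*20 + 10 mod 41 = 32
LHS = RHS

Yes, on the curve


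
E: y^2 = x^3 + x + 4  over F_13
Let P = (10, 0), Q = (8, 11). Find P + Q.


P != Q, so use the chord formula.
s = (y2 - y1) / (x2 - x1) = (11) / (11) mod 13 = 1
x3 = s^2 - x1 - x2 mod 13 = 1^2 - 10 - 8 = 9
y3 = s (x1 - x3) - y1 mod 13 = 1 * (10 - 9) - 0 = 1

P + Q = (9, 1)


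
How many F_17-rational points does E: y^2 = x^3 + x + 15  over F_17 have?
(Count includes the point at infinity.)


For each x in F_17, count y with y^2 = x^3 + 1 x + 15 mod 17:
  x = 0: RHS = 15, y in [7, 10]  -> 2 point(s)
  x = 1: RHS = 0, y in [0]  -> 1 point(s)
  x = 2: RHS = 8, y in [5, 12]  -> 2 point(s)
  x = 4: RHS = 15, y in [7, 10]  -> 2 point(s)
  x = 5: RHS = 9, y in [3, 14]  -> 2 point(s)
  x = 6: RHS = 16, y in [4, 13]  -> 2 point(s)
  x = 7: RHS = 8, y in [5, 12]  -> 2 point(s)
  x = 8: RHS = 8, y in [5, 12]  -> 2 point(s)
  x = 12: RHS = 4, y in [2, 15]  -> 2 point(s)
  x = 13: RHS = 15, y in [7, 10]  -> 2 point(s)
  x = 14: RHS = 2, y in [6, 11]  -> 2 point(s)
  x = 16: RHS = 13, y in [8, 9]  -> 2 point(s)
Affine points: 23. Add the point at infinity: total = 24.

#E(F_17) = 24


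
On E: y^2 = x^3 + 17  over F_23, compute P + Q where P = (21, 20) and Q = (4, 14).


P != Q, so use the chord formula.
s = (y2 - y1) / (x2 - x1) = (17) / (6) mod 23 = 22
x3 = s^2 - x1 - x2 mod 23 = 22^2 - 21 - 4 = 22
y3 = s (x1 - x3) - y1 mod 23 = 22 * (21 - 22) - 20 = 4

P + Q = (22, 4)


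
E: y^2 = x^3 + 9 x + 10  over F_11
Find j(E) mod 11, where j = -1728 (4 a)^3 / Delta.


Delta = -16(4 a^3 + 27 b^2) mod 11 = 3
-1728 * (4 a)^3 = -1728 * (4*9)^3 mod 11 = 6
j = 6 * 3^(-1) mod 11 = 2

j = 2 (mod 11)


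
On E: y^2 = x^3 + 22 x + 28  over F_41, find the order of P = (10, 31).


Compute successive multiples of P until we hit O:
  1P = (10, 31)
  2P = (1, 25)
  3P = (35, 7)
  4P = (29, 2)
  5P = (25, 7)
  6P = (2, 30)
  7P = (13, 25)
  8P = (22, 34)
  ... (continuing to 45P)
  45P = O

ord(P) = 45


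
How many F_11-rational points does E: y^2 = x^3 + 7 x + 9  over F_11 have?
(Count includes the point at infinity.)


For each x in F_11, count y with y^2 = x^3 + 7 x + 9 mod 11:
  x = 0: RHS = 9, y in [3, 8]  -> 2 point(s)
  x = 2: RHS = 9, y in [3, 8]  -> 2 point(s)
  x = 5: RHS = 4, y in [2, 9]  -> 2 point(s)
  x = 6: RHS = 3, y in [5, 6]  -> 2 point(s)
  x = 7: RHS = 5, y in [4, 7]  -> 2 point(s)
  x = 8: RHS = 5, y in [4, 7]  -> 2 point(s)
  x = 9: RHS = 9, y in [3, 8]  -> 2 point(s)
  x = 10: RHS = 1, y in [1, 10]  -> 2 point(s)
Affine points: 16. Add the point at infinity: total = 17.

#E(F_11) = 17


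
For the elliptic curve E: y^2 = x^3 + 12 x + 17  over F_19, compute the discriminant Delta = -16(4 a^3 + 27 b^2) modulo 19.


4 a^3 + 27 b^2 = 4*12^3 + 27*17^2 = 6912 + 7803 = 14715
Delta = -16 * (14715) = -235440
Delta mod 19 = 8

Delta = 8 (mod 19)


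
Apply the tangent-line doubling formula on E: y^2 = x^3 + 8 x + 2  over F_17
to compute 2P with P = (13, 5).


Doubling: s = (3 x1^2 + a) / (2 y1)
s = (3*13^2 + 8) / (2*5) mod 17 = 9
x3 = s^2 - 2 x1 mod 17 = 9^2 - 2*13 = 4
y3 = s (x1 - x3) - y1 mod 17 = 9 * (13 - 4) - 5 = 8

2P = (4, 8)


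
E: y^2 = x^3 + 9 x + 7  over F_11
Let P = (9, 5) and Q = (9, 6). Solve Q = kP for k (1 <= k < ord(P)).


Enumerate multiples of P until we hit Q = (9, 6):
  1P = (9, 5)
  2P = (5, 10)
  3P = (2, 0)
  4P = (5, 1)
  5P = (9, 6)
Match found at i = 5.

k = 5


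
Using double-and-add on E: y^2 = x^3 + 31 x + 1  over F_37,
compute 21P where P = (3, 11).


k = 21 = 10101_2 (binary, LSB first: 10101)
Double-and-add from P = (3, 11):
  bit 0 = 1: acc = O + (3, 11) = (3, 11)
  bit 1 = 0: acc unchanged = (3, 11)
  bit 2 = 1: acc = (3, 11) + (4, 2) = (0, 36)
  bit 3 = 0: acc unchanged = (0, 36)
  bit 4 = 1: acc = (0, 36) + (24, 18) = (2, 21)

21P = (2, 21)


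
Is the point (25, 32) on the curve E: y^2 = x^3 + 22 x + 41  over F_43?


Check whether y^2 = x^3 + 22 x + 41 (mod 43) for (x, y) = (25, 32).
LHS: y^2 = 32^2 mod 43 = 35
RHS: x^3 + 22 x + 41 = 25^3 + 22*25 + 41 mod 43 = 5
LHS != RHS

No, not on the curve


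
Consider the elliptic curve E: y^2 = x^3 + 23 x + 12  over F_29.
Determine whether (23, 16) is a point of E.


Check whether y^2 = x^3 + 23 x + 12 (mod 29) for (x, y) = (23, 16).
LHS: y^2 = 16^2 mod 29 = 24
RHS: x^3 + 23 x + 12 = 23^3 + 23*23 + 12 mod 29 = 6
LHS != RHS

No, not on the curve


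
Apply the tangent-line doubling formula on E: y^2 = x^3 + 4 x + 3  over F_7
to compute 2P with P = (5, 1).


Doubling: s = (3 x1^2 + a) / (2 y1)
s = (3*5^2 + 4) / (2*1) mod 7 = 1
x3 = s^2 - 2 x1 mod 7 = 1^2 - 2*5 = 5
y3 = s (x1 - x3) - y1 mod 7 = 1 * (5 - 5) - 1 = 6

2P = (5, 6)


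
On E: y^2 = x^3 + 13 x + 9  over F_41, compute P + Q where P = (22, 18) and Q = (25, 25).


P != Q, so use the chord formula.
s = (y2 - y1) / (x2 - x1) = (7) / (3) mod 41 = 16
x3 = s^2 - x1 - x2 mod 41 = 16^2 - 22 - 25 = 4
y3 = s (x1 - x3) - y1 mod 41 = 16 * (22 - 4) - 18 = 24

P + Q = (4, 24)


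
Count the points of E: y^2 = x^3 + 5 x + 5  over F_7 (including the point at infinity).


For each x in F_7, count y with y^2 = x^3 + 5 x + 5 mod 7:
  x = 1: RHS = 4, y in [2, 5]  -> 2 point(s)
  x = 2: RHS = 2, y in [3, 4]  -> 2 point(s)
  x = 5: RHS = 1, y in [1, 6]  -> 2 point(s)
Affine points: 6. Add the point at infinity: total = 7.

#E(F_7) = 7


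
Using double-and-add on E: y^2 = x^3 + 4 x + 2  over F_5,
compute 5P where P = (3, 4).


k = 5 = 101_2 (binary, LSB first: 101)
Double-and-add from P = (3, 4):
  bit 0 = 1: acc = O + (3, 4) = (3, 4)
  bit 1 = 0: acc unchanged = (3, 4)
  bit 2 = 1: acc = (3, 4) + (3, 4) = (3, 1)

5P = (3, 1)


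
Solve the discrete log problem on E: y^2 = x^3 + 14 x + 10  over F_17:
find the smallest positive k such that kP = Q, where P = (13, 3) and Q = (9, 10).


Enumerate multiples of P until we hit Q = (9, 10):
  1P = (13, 3)
  2P = (9, 10)
Match found at i = 2.

k = 2


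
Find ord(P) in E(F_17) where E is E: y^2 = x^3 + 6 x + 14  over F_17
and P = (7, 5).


Compute successive multiples of P until we hit O:
  1P = (7, 5)
  2P = (3, 12)
  3P = (9, 7)
  4P = (2, 0)
  5P = (9, 10)
  6P = (3, 5)
  7P = (7, 12)
  8P = O

ord(P) = 8


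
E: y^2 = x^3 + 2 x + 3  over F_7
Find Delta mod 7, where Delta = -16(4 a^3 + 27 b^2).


4 a^3 + 27 b^2 = 4*2^3 + 27*3^2 = 32 + 243 = 275
Delta = -16 * (275) = -4400
Delta mod 7 = 3

Delta = 3 (mod 7)


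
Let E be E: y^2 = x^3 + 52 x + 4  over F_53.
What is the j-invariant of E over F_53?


Delta = -16(4 a^3 + 27 b^2) mod 53 = 42
-1728 * (4 a)^3 = -1728 * (4*52)^3 mod 53 = 34
j = 34 * 42^(-1) mod 53 = 21

j = 21 (mod 53)


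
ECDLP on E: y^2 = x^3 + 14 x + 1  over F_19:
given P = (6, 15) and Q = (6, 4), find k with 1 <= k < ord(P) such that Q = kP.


Enumerate multiples of P until we hit Q = (6, 4):
  1P = (6, 15)
  2P = (8, 6)
  3P = (11, 17)
  4P = (9, 18)
  5P = (5, 5)
  6P = (13, 10)
  7P = (4, 8)
  8P = (7, 10)
  9P = (12, 15)
  10P = (1, 4)
  11P = (10, 18)
  12P = (0, 18)
  13P = (18, 10)
  14P = (18, 9)
  15P = (0, 1)
  16P = (10, 1)
  17P = (1, 15)
  18P = (12, 4)
  19P = (7, 9)
  20P = (4, 11)
  21P = (13, 9)
  22P = (5, 14)
  23P = (9, 1)
  24P = (11, 2)
  25P = (8, 13)
  26P = (6, 4)
Match found at i = 26.

k = 26


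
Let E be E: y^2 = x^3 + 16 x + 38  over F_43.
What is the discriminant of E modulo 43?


4 a^3 + 27 b^2 = 4*16^3 + 27*38^2 = 16384 + 38988 = 55372
Delta = -16 * (55372) = -885952
Delta mod 43 = 20

Delta = 20 (mod 43)


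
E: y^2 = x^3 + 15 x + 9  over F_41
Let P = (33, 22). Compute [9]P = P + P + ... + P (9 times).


k = 9 = 1001_2 (binary, LSB first: 1001)
Double-and-add from P = (33, 22):
  bit 0 = 1: acc = O + (33, 22) = (33, 22)
  bit 1 = 0: acc unchanged = (33, 22)
  bit 2 = 0: acc unchanged = (33, 22)
  bit 3 = 1: acc = (33, 22) + (4, 16) = (35, 20)

9P = (35, 20)


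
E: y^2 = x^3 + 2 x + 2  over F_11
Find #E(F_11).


For each x in F_11, count y with y^2 = x^3 + 2 x + 2 mod 11:
  x = 1: RHS = 5, y in [4, 7]  -> 2 point(s)
  x = 2: RHS = 3, y in [5, 6]  -> 2 point(s)
  x = 5: RHS = 5, y in [4, 7]  -> 2 point(s)
  x = 9: RHS = 1, y in [1, 10]  -> 2 point(s)
Affine points: 8. Add the point at infinity: total = 9.

#E(F_11) = 9


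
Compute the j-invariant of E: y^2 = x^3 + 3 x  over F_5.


Delta = -16(4 a^3 + 27 b^2) mod 5 = 2
-1728 * (4 a)^3 = -1728 * (4*3)^3 mod 5 = 1
j = 1 * 2^(-1) mod 5 = 3

j = 3 (mod 5)


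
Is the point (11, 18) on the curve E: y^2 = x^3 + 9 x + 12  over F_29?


Check whether y^2 = x^3 + 9 x + 12 (mod 29) for (x, y) = (11, 18).
LHS: y^2 = 18^2 mod 29 = 5
RHS: x^3 + 9 x + 12 = 11^3 + 9*11 + 12 mod 29 = 21
LHS != RHS

No, not on the curve


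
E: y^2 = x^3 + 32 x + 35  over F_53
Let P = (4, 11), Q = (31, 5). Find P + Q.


P != Q, so use the chord formula.
s = (y2 - y1) / (x2 - x1) = (47) / (27) mod 53 = 41
x3 = s^2 - x1 - x2 mod 53 = 41^2 - 4 - 31 = 3
y3 = s (x1 - x3) - y1 mod 53 = 41 * (4 - 3) - 11 = 30

P + Q = (3, 30)


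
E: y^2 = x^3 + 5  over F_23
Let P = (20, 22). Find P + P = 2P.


Doubling: s = (3 x1^2 + a) / (2 y1)
s = (3*20^2 + 0) / (2*22) mod 23 = 21
x3 = s^2 - 2 x1 mod 23 = 21^2 - 2*20 = 10
y3 = s (x1 - x3) - y1 mod 23 = 21 * (20 - 10) - 22 = 4

2P = (10, 4)


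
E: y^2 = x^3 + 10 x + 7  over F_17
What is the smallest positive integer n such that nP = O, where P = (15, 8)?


Compute successive multiples of P until we hit O:
  1P = (15, 8)
  2P = (12, 11)
  3P = (8, 2)
  4P = (10, 6)
  5P = (1, 1)
  6P = (14, 1)
  7P = (3, 8)
  8P = (16, 9)
  ... (continuing to 21P)
  21P = O

ord(P) = 21


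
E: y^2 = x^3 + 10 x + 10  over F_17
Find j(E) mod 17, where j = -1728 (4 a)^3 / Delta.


Delta = -16(4 a^3 + 27 b^2) mod 17 = 2
-1728 * (4 a)^3 = -1728 * (4*10)^3 mod 17 = 4
j = 4 * 2^(-1) mod 17 = 2

j = 2 (mod 17)


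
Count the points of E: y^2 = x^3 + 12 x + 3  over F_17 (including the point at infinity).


For each x in F_17, count y with y^2 = x^3 + 12 x + 3 mod 17:
  x = 1: RHS = 16, y in [4, 13]  -> 2 point(s)
  x = 2: RHS = 1, y in [1, 16]  -> 2 point(s)
  x = 3: RHS = 15, y in [7, 10]  -> 2 point(s)
  x = 4: RHS = 13, y in [8, 9]  -> 2 point(s)
  x = 5: RHS = 1, y in [1, 16]  -> 2 point(s)
  x = 6: RHS = 2, y in [6, 11]  -> 2 point(s)
  x = 8: RHS = 16, y in [4, 13]  -> 2 point(s)
  x = 10: RHS = 1, y in [1, 16]  -> 2 point(s)
  x = 11: RHS = 4, y in [2, 15]  -> 2 point(s)
  x = 14: RHS = 8, y in [5, 12]  -> 2 point(s)
Affine points: 20. Add the point at infinity: total = 21.

#E(F_17) = 21


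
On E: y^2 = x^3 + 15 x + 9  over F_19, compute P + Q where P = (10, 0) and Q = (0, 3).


P != Q, so use the chord formula.
s = (y2 - y1) / (x2 - x1) = (3) / (9) mod 19 = 13
x3 = s^2 - x1 - x2 mod 19 = 13^2 - 10 - 0 = 7
y3 = s (x1 - x3) - y1 mod 19 = 13 * (10 - 7) - 0 = 1

P + Q = (7, 1)


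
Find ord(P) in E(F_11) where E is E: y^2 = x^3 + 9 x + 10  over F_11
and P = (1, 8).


Compute successive multiples of P until we hit O:
  1P = (1, 8)
  2P = (2, 5)
  3P = (6, 7)
  4P = (8, 0)
  5P = (6, 4)
  6P = (2, 6)
  7P = (1, 3)
  8P = O

ord(P) = 8


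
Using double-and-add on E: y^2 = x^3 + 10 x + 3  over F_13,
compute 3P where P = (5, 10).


k = 3 = 11_2 (binary, LSB first: 11)
Double-and-add from P = (5, 10):
  bit 0 = 1: acc = O + (5, 10) = (5, 10)
  bit 1 = 1: acc = (5, 10) + (4, 4) = (1, 1)

3P = (1, 1)


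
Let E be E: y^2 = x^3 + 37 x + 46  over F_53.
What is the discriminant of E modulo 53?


4 a^3 + 27 b^2 = 4*37^3 + 27*46^2 = 202612 + 57132 = 259744
Delta = -16 * (259744) = -4155904
Delta mod 53 = 38

Delta = 38 (mod 53)


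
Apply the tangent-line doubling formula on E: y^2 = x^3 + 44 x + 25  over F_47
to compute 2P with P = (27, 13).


Doubling: s = (3 x1^2 + a) / (2 y1)
s = (3*27^2 + 44) / (2*13) mod 47 = 37
x3 = s^2 - 2 x1 mod 47 = 37^2 - 2*27 = 46
y3 = s (x1 - x3) - y1 mod 47 = 37 * (27 - 46) - 13 = 36

2P = (46, 36)


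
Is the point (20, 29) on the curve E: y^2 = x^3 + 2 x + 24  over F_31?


Check whether y^2 = x^3 + 2 x + 24 (mod 31) for (x, y) = (20, 29).
LHS: y^2 = 29^2 mod 31 = 4
RHS: x^3 + 2 x + 24 = 20^3 + 2*20 + 24 mod 31 = 4
LHS = RHS

Yes, on the curve


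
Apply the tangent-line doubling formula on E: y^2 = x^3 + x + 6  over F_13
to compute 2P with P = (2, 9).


Doubling: s = (3 x1^2 + a) / (2 y1)
s = (3*2^2 + 1) / (2*9) mod 13 = 0
x3 = s^2 - 2 x1 mod 13 = 0^2 - 2*2 = 9
y3 = s (x1 - x3) - y1 mod 13 = 0 * (2 - 9) - 9 = 4

2P = (9, 4)


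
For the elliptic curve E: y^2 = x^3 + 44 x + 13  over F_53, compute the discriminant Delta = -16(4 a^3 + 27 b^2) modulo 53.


4 a^3 + 27 b^2 = 4*44^3 + 27*13^2 = 340736 + 4563 = 345299
Delta = -16 * (345299) = -5524784
Delta mod 53 = 42

Delta = 42 (mod 53)


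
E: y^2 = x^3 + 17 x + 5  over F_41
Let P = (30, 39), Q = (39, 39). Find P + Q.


P != Q, so use the chord formula.
s = (y2 - y1) / (x2 - x1) = (0) / (9) mod 41 = 0
x3 = s^2 - x1 - x2 mod 41 = 0^2 - 30 - 39 = 13
y3 = s (x1 - x3) - y1 mod 41 = 0 * (30 - 13) - 39 = 2

P + Q = (13, 2)


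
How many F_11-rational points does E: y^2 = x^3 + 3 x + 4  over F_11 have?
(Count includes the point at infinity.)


For each x in F_11, count y with y^2 = x^3 + 3 x + 4 mod 11:
  x = 0: RHS = 4, y in [2, 9]  -> 2 point(s)
  x = 4: RHS = 3, y in [5, 6]  -> 2 point(s)
  x = 5: RHS = 1, y in [1, 10]  -> 2 point(s)
  x = 7: RHS = 5, y in [4, 7]  -> 2 point(s)
  x = 8: RHS = 1, y in [1, 10]  -> 2 point(s)
  x = 9: RHS = 1, y in [1, 10]  -> 2 point(s)
  x = 10: RHS = 0, y in [0]  -> 1 point(s)
Affine points: 13. Add the point at infinity: total = 14.

#E(F_11) = 14


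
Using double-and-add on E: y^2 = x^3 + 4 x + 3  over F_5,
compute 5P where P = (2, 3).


k = 5 = 101_2 (binary, LSB first: 101)
Double-and-add from P = (2, 3):
  bit 0 = 1: acc = O + (2, 3) = (2, 3)
  bit 1 = 0: acc unchanged = (2, 3)
  bit 2 = 1: acc = (2, 3) + (2, 3) = (2, 2)

5P = (2, 2)


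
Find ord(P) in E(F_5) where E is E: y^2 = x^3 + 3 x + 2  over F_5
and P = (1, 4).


Compute successive multiples of P until we hit O:
  1P = (1, 4)
  2P = (2, 4)
  3P = (2, 1)
  4P = (1, 1)
  5P = O

ord(P) = 5


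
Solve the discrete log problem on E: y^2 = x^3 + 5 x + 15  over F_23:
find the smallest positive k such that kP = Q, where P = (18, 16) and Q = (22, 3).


Enumerate multiples of P until we hit Q = (22, 3):
  1P = (18, 16)
  2P = (22, 20)
  3P = (7, 18)
  4P = (14, 0)
  5P = (7, 5)
  6P = (22, 3)
Match found at i = 6.

k = 6


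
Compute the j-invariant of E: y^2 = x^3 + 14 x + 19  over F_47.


Delta = -16(4 a^3 + 27 b^2) mod 47 = 17
-1728 * (4 a)^3 = -1728 * (4*14)^3 mod 47 = 29
j = 29 * 17^(-1) mod 47 = 10

j = 10 (mod 47)


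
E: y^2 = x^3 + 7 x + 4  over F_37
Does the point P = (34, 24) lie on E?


Check whether y^2 = x^3 + 7 x + 4 (mod 37) for (x, y) = (34, 24).
LHS: y^2 = 24^2 mod 37 = 21
RHS: x^3 + 7 x + 4 = 34^3 + 7*34 + 4 mod 37 = 30
LHS != RHS

No, not on the curve


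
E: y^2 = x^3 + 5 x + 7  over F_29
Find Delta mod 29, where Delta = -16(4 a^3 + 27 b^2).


4 a^3 + 27 b^2 = 4*5^3 + 27*7^2 = 500 + 1323 = 1823
Delta = -16 * (1823) = -29168
Delta mod 29 = 6

Delta = 6 (mod 29)


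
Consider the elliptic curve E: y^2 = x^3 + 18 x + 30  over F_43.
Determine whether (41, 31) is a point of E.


Check whether y^2 = x^3 + 18 x + 30 (mod 43) for (x, y) = (41, 31).
LHS: y^2 = 31^2 mod 43 = 15
RHS: x^3 + 18 x + 30 = 41^3 + 18*41 + 30 mod 43 = 29
LHS != RHS

No, not on the curve


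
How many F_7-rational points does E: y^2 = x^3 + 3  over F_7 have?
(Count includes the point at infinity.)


For each x in F_7, count y with y^2 = x^3 + 0 x + 3 mod 7:
  x = 1: RHS = 4, y in [2, 5]  -> 2 point(s)
  x = 2: RHS = 4, y in [2, 5]  -> 2 point(s)
  x = 3: RHS = 2, y in [3, 4]  -> 2 point(s)
  x = 4: RHS = 4, y in [2, 5]  -> 2 point(s)
  x = 5: RHS = 2, y in [3, 4]  -> 2 point(s)
  x = 6: RHS = 2, y in [3, 4]  -> 2 point(s)
Affine points: 12. Add the point at infinity: total = 13.

#E(F_7) = 13


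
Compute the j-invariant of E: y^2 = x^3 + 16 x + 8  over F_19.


Delta = -16(4 a^3 + 27 b^2) mod 19 = 15
-1728 * (4 a)^3 = -1728 * (4*16)^3 mod 19 = 1
j = 1 * 15^(-1) mod 19 = 14

j = 14 (mod 19)


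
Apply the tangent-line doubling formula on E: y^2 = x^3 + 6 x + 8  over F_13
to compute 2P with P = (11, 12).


Doubling: s = (3 x1^2 + a) / (2 y1)
s = (3*11^2 + 6) / (2*12) mod 13 = 4
x3 = s^2 - 2 x1 mod 13 = 4^2 - 2*11 = 7
y3 = s (x1 - x3) - y1 mod 13 = 4 * (11 - 7) - 12 = 4

2P = (7, 4)


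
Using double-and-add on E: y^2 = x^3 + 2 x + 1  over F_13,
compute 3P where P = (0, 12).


k = 3 = 11_2 (binary, LSB first: 11)
Double-and-add from P = (0, 12):
  bit 0 = 1: acc = O + (0, 12) = (0, 12)
  bit 1 = 1: acc = (0, 12) + (1, 2) = (8, 3)

3P = (8, 3)


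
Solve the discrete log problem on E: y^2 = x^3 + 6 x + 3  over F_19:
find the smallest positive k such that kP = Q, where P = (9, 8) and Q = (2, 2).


Enumerate multiples of P until we hit Q = (2, 2):
  1P = (9, 8)
  2P = (12, 13)
  3P = (5, 5)
  4P = (2, 2)
Match found at i = 4.

k = 4


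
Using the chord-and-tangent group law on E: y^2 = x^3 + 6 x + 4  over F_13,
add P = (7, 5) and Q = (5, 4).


P != Q, so use the chord formula.
s = (y2 - y1) / (x2 - x1) = (12) / (11) mod 13 = 7
x3 = s^2 - x1 - x2 mod 13 = 7^2 - 7 - 5 = 11
y3 = s (x1 - x3) - y1 mod 13 = 7 * (7 - 11) - 5 = 6

P + Q = (11, 6)


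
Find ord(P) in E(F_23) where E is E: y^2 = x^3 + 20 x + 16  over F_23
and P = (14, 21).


Compute successive multiples of P until we hit O:
  1P = (14, 21)
  2P = (7, 19)
  3P = (11, 16)
  4P = (11, 7)
  5P = (7, 4)
  6P = (14, 2)
  7P = O

ord(P) = 7


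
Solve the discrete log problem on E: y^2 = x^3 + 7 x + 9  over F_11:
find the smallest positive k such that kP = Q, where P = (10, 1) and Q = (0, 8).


Enumerate multiples of P until we hit Q = (0, 8):
  1P = (10, 1)
  2P = (5, 2)
  3P = (0, 8)
Match found at i = 3.

k = 3


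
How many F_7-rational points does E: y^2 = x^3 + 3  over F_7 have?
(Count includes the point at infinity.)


For each x in F_7, count y with y^2 = x^3 + 0 x + 3 mod 7:
  x = 1: RHS = 4, y in [2, 5]  -> 2 point(s)
  x = 2: RHS = 4, y in [2, 5]  -> 2 point(s)
  x = 3: RHS = 2, y in [3, 4]  -> 2 point(s)
  x = 4: RHS = 4, y in [2, 5]  -> 2 point(s)
  x = 5: RHS = 2, y in [3, 4]  -> 2 point(s)
  x = 6: RHS = 2, y in [3, 4]  -> 2 point(s)
Affine points: 12. Add the point at infinity: total = 13.

#E(F_7) = 13


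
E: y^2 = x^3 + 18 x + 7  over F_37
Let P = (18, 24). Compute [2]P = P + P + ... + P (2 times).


k = 2 = 10_2 (binary, LSB first: 01)
Double-and-add from P = (18, 24):
  bit 0 = 0: acc unchanged = O
  bit 1 = 1: acc = O + (35, 0) = (35, 0)

2P = (35, 0)


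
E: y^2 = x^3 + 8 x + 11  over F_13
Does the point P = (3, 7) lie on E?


Check whether y^2 = x^3 + 8 x + 11 (mod 13) for (x, y) = (3, 7).
LHS: y^2 = 7^2 mod 13 = 10
RHS: x^3 + 8 x + 11 = 3^3 + 8*3 + 11 mod 13 = 10
LHS = RHS

Yes, on the curve


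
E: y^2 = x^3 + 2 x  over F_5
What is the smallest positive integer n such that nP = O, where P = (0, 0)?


Compute successive multiples of P until we hit O:
  1P = (0, 0)
  2P = O

ord(P) = 2


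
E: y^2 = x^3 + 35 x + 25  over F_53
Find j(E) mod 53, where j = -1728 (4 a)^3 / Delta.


Delta = -16(4 a^3 + 27 b^2) mod 53 = 4
-1728 * (4 a)^3 = -1728 * (4*35)^3 mod 53 = 15
j = 15 * 4^(-1) mod 53 = 17

j = 17 (mod 53)


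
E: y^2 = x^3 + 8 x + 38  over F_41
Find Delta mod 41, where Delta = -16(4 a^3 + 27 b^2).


4 a^3 + 27 b^2 = 4*8^3 + 27*38^2 = 2048 + 38988 = 41036
Delta = -16 * (41036) = -656576
Delta mod 41 = 39

Delta = 39 (mod 41)


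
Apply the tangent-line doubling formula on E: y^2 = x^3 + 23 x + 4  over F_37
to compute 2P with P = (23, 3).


Doubling: s = (3 x1^2 + a) / (2 y1)
s = (3*23^2 + 23) / (2*3) mod 37 = 34
x3 = s^2 - 2 x1 mod 37 = 34^2 - 2*23 = 0
y3 = s (x1 - x3) - y1 mod 37 = 34 * (23 - 0) - 3 = 2

2P = (0, 2)


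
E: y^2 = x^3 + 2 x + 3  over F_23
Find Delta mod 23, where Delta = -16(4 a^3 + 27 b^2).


4 a^3 + 27 b^2 = 4*2^3 + 27*3^2 = 32 + 243 = 275
Delta = -16 * (275) = -4400
Delta mod 23 = 16

Delta = 16 (mod 23)


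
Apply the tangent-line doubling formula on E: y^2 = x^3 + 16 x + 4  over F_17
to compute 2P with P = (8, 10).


Doubling: s = (3 x1^2 + a) / (2 y1)
s = (3*8^2 + 16) / (2*10) mod 17 = 7
x3 = s^2 - 2 x1 mod 17 = 7^2 - 2*8 = 16
y3 = s (x1 - x3) - y1 mod 17 = 7 * (8 - 16) - 10 = 2

2P = (16, 2)


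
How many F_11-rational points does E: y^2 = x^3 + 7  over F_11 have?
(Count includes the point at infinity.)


For each x in F_11, count y with y^2 = x^3 + 0 x + 7 mod 11:
  x = 2: RHS = 4, y in [2, 9]  -> 2 point(s)
  x = 3: RHS = 1, y in [1, 10]  -> 2 point(s)
  x = 4: RHS = 5, y in [4, 7]  -> 2 point(s)
  x = 5: RHS = 0, y in [0]  -> 1 point(s)
  x = 6: RHS = 3, y in [5, 6]  -> 2 point(s)
  x = 7: RHS = 9, y in [3, 8]  -> 2 point(s)
Affine points: 11. Add the point at infinity: total = 12.

#E(F_11) = 12


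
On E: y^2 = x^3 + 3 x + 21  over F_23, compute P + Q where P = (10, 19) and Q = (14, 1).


P != Q, so use the chord formula.
s = (y2 - y1) / (x2 - x1) = (5) / (4) mod 23 = 7
x3 = s^2 - x1 - x2 mod 23 = 7^2 - 10 - 14 = 2
y3 = s (x1 - x3) - y1 mod 23 = 7 * (10 - 2) - 19 = 14

P + Q = (2, 14)


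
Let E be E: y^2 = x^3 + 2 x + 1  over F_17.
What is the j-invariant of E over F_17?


Delta = -16(4 a^3 + 27 b^2) mod 17 = 8
-1728 * (4 a)^3 = -1728 * (4*2)^3 mod 17 = 12
j = 12 * 8^(-1) mod 17 = 10

j = 10 (mod 17)


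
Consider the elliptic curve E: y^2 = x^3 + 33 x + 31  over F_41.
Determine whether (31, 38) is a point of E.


Check whether y^2 = x^3 + 33 x + 31 (mod 41) for (x, y) = (31, 38).
LHS: y^2 = 38^2 mod 41 = 9
RHS: x^3 + 33 x + 31 = 31^3 + 33*31 + 31 mod 41 = 13
LHS != RHS

No, not on the curve


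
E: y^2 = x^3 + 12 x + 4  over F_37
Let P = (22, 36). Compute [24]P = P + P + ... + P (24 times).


k = 24 = 11000_2 (binary, LSB first: 00011)
Double-and-add from P = (22, 36):
  bit 0 = 0: acc unchanged = O
  bit 1 = 0: acc unchanged = O
  bit 2 = 0: acc unchanged = O
  bit 3 = 1: acc = O + (13, 10) = (13, 10)
  bit 4 = 1: acc = (13, 10) + (32, 2) = (26, 13)

24P = (26, 13)


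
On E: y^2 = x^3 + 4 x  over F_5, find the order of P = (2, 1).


Compute successive multiples of P until we hit O:
  1P = (2, 1)
  2P = (0, 0)
  3P = (2, 4)
  4P = O

ord(P) = 4


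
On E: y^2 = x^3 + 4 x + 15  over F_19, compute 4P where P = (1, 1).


k = 4 = 100_2 (binary, LSB first: 001)
Double-and-add from P = (1, 1):
  bit 0 = 0: acc unchanged = O
  bit 1 = 0: acc unchanged = O
  bit 2 = 1: acc = O + (9, 18) = (9, 18)

4P = (9, 18)


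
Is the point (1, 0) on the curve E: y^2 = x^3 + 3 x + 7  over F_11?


Check whether y^2 = x^3 + 3 x + 7 (mod 11) for (x, y) = (1, 0).
LHS: y^2 = 0^2 mod 11 = 0
RHS: x^3 + 3 x + 7 = 1^3 + 3*1 + 7 mod 11 = 0
LHS = RHS

Yes, on the curve


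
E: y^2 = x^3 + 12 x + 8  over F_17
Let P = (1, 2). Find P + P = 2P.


Doubling: s = (3 x1^2 + a) / (2 y1)
s = (3*1^2 + 12) / (2*2) mod 17 = 8
x3 = s^2 - 2 x1 mod 17 = 8^2 - 2*1 = 11
y3 = s (x1 - x3) - y1 mod 17 = 8 * (1 - 11) - 2 = 3

2P = (11, 3)


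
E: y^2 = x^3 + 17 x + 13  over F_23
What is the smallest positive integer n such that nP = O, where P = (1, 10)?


Compute successive multiples of P until we hit O:
  1P = (1, 10)
  2P = (22, 15)
  3P = (12, 6)
  4P = (5, 4)
  5P = (2, 3)
  6P = (0, 6)
  7P = (15, 3)
  8P = (13, 19)
  ... (continuing to 23P)
  23P = O

ord(P) = 23


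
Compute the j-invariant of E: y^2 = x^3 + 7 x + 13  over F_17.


Delta = -16(4 a^3 + 27 b^2) mod 17 = 2
-1728 * (4 a)^3 = -1728 * (4*7)^3 mod 17 = 13
j = 13 * 2^(-1) mod 17 = 15

j = 15 (mod 17)


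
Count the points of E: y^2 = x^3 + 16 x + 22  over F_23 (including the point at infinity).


For each x in F_23, count y with y^2 = x^3 + 16 x + 22 mod 23:
  x = 1: RHS = 16, y in [4, 19]  -> 2 point(s)
  x = 2: RHS = 16, y in [4, 19]  -> 2 point(s)
  x = 4: RHS = 12, y in [9, 14]  -> 2 point(s)
  x = 6: RHS = 12, y in [9, 14]  -> 2 point(s)
  x = 8: RHS = 18, y in [8, 15]  -> 2 point(s)
  x = 10: RHS = 9, y in [3, 20]  -> 2 point(s)
  x = 13: RHS = 12, y in [9, 14]  -> 2 point(s)
  x = 14: RHS = 0, y in [0]  -> 1 point(s)
  x = 15: RHS = 3, y in [7, 16]  -> 2 point(s)
  x = 16: RHS = 4, y in [2, 21]  -> 2 point(s)
  x = 17: RHS = 9, y in [3, 20]  -> 2 point(s)
  x = 18: RHS = 1, y in [1, 22]  -> 2 point(s)
  x = 19: RHS = 9, y in [3, 20]  -> 2 point(s)
  x = 20: RHS = 16, y in [4, 19]  -> 2 point(s)
Affine points: 27. Add the point at infinity: total = 28.

#E(F_23) = 28


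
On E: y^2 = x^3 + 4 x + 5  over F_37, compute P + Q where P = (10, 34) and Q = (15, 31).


P != Q, so use the chord formula.
s = (y2 - y1) / (x2 - x1) = (34) / (5) mod 37 = 29
x3 = s^2 - x1 - x2 mod 37 = 29^2 - 10 - 15 = 2
y3 = s (x1 - x3) - y1 mod 37 = 29 * (10 - 2) - 34 = 13

P + Q = (2, 13)


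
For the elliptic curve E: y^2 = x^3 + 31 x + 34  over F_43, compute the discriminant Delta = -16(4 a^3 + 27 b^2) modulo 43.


4 a^3 + 27 b^2 = 4*31^3 + 27*34^2 = 119164 + 31212 = 150376
Delta = -16 * (150376) = -2406016
Delta mod 43 = 6

Delta = 6 (mod 43)


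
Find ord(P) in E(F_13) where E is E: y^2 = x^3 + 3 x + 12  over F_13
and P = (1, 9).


Compute successive multiples of P until we hit O:
  1P = (1, 9)
  2P = (1, 4)
  3P = O

ord(P) = 3


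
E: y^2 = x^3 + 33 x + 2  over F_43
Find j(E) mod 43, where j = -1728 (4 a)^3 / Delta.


Delta = -16(4 a^3 + 27 b^2) mod 43 = 8
-1728 * (4 a)^3 = -1728 * (4*33)^3 mod 43 = 42
j = 42 * 8^(-1) mod 43 = 16

j = 16 (mod 43)


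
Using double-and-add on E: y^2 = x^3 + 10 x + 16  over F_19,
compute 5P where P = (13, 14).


k = 5 = 101_2 (binary, LSB first: 101)
Double-and-add from P = (13, 14):
  bit 0 = 1: acc = O + (13, 14) = (13, 14)
  bit 1 = 0: acc unchanged = (13, 14)
  bit 2 = 1: acc = (13, 14) + (17, 11) = (5, 18)

5P = (5, 18)


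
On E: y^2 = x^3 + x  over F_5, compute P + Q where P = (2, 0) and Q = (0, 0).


P != Q, so use the chord formula.
s = (y2 - y1) / (x2 - x1) = (0) / (3) mod 5 = 0
x3 = s^2 - x1 - x2 mod 5 = 0^2 - 2 - 0 = 3
y3 = s (x1 - x3) - y1 mod 5 = 0 * (2 - 3) - 0 = 0

P + Q = (3, 0)


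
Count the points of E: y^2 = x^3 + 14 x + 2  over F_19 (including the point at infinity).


For each x in F_19, count y with y^2 = x^3 + 14 x + 2 mod 19:
  x = 1: RHS = 17, y in [6, 13]  -> 2 point(s)
  x = 2: RHS = 0, y in [0]  -> 1 point(s)
  x = 5: RHS = 7, y in [8, 11]  -> 2 point(s)
  x = 6: RHS = 17, y in [6, 13]  -> 2 point(s)
  x = 7: RHS = 6, y in [5, 14]  -> 2 point(s)
  x = 11: RHS = 5, y in [9, 10]  -> 2 point(s)
  x = 12: RHS = 17, y in [6, 13]  -> 2 point(s)
  x = 13: RHS = 6, y in [5, 14]  -> 2 point(s)
  x = 14: RHS = 16, y in [4, 15]  -> 2 point(s)
  x = 16: RHS = 9, y in [3, 16]  -> 2 point(s)
  x = 17: RHS = 4, y in [2, 17]  -> 2 point(s)
  x = 18: RHS = 6, y in [5, 14]  -> 2 point(s)
Affine points: 23. Add the point at infinity: total = 24.

#E(F_19) = 24


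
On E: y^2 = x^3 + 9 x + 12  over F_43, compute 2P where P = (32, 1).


Doubling: s = (3 x1^2 + a) / (2 y1)
s = (3*32^2 + 9) / (2*1) mod 43 = 14
x3 = s^2 - 2 x1 mod 43 = 14^2 - 2*32 = 3
y3 = s (x1 - x3) - y1 mod 43 = 14 * (32 - 3) - 1 = 18

2P = (3, 18)


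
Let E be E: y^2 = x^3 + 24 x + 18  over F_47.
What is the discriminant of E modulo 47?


4 a^3 + 27 b^2 = 4*24^3 + 27*18^2 = 55296 + 8748 = 64044
Delta = -16 * (64044) = -1024704
Delta mod 47 = 37

Delta = 37 (mod 47)


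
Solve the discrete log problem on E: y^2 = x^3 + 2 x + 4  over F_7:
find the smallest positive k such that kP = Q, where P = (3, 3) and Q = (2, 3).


Enumerate multiples of P until we hit Q = (2, 3):
  1P = (3, 3)
  2P = (2, 3)
Match found at i = 2.

k = 2


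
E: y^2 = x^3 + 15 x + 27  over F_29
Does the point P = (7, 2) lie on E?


Check whether y^2 = x^3 + 15 x + 27 (mod 29) for (x, y) = (7, 2).
LHS: y^2 = 2^2 mod 29 = 4
RHS: x^3 + 15 x + 27 = 7^3 + 15*7 + 27 mod 29 = 11
LHS != RHS

No, not on the curve


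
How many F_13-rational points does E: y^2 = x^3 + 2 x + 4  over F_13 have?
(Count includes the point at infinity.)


For each x in F_13, count y with y^2 = x^3 + 2 x + 4 mod 13:
  x = 0: RHS = 4, y in [2, 11]  -> 2 point(s)
  x = 2: RHS = 3, y in [4, 9]  -> 2 point(s)
  x = 5: RHS = 9, y in [3, 10]  -> 2 point(s)
  x = 7: RHS = 10, y in [6, 7]  -> 2 point(s)
  x = 8: RHS = 12, y in [5, 8]  -> 2 point(s)
  x = 9: RHS = 10, y in [6, 7]  -> 2 point(s)
  x = 10: RHS = 10, y in [6, 7]  -> 2 point(s)
  x = 12: RHS = 1, y in [1, 12]  -> 2 point(s)
Affine points: 16. Add the point at infinity: total = 17.

#E(F_13) = 17


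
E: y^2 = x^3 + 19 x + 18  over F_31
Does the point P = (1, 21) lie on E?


Check whether y^2 = x^3 + 19 x + 18 (mod 31) for (x, y) = (1, 21).
LHS: y^2 = 21^2 mod 31 = 7
RHS: x^3 + 19 x + 18 = 1^3 + 19*1 + 18 mod 31 = 7
LHS = RHS

Yes, on the curve


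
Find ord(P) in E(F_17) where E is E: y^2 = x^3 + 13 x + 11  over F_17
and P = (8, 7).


Compute successive multiples of P until we hit O:
  1P = (8, 7)
  2P = (3, 14)
  3P = (10, 6)
  4P = (12, 12)
  5P = (6, 4)
  6P = (1, 12)
  7P = (4, 12)
  8P = (14, 9)
  ... (continuing to 17P)
  17P = O

ord(P) = 17


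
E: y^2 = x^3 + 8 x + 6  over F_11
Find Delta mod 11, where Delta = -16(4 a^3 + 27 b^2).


4 a^3 + 27 b^2 = 4*8^3 + 27*6^2 = 2048 + 972 = 3020
Delta = -16 * (3020) = -48320
Delta mod 11 = 3

Delta = 3 (mod 11)


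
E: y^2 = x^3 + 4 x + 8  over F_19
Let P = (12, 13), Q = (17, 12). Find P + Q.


P != Q, so use the chord formula.
s = (y2 - y1) / (x2 - x1) = (18) / (5) mod 19 = 15
x3 = s^2 - x1 - x2 mod 19 = 15^2 - 12 - 17 = 6
y3 = s (x1 - x3) - y1 mod 19 = 15 * (12 - 6) - 13 = 1

P + Q = (6, 1)


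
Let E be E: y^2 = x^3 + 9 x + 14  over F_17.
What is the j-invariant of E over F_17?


Delta = -16(4 a^3 + 27 b^2) mod 17 = 14
-1728 * (4 a)^3 = -1728 * (4*9)^3 mod 17 = 14
j = 14 * 14^(-1) mod 17 = 1

j = 1 (mod 17)


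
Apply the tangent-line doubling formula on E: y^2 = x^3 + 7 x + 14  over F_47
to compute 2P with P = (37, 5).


Doubling: s = (3 x1^2 + a) / (2 y1)
s = (3*37^2 + 7) / (2*5) mod 47 = 26
x3 = s^2 - 2 x1 mod 47 = 26^2 - 2*37 = 38
y3 = s (x1 - x3) - y1 mod 47 = 26 * (37 - 38) - 5 = 16

2P = (38, 16)


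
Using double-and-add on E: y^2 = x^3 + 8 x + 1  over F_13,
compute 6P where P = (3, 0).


k = 6 = 110_2 (binary, LSB first: 011)
Double-and-add from P = (3, 0):
  bit 0 = 0: acc unchanged = O
  bit 1 = 1: acc = O + O = O
  bit 2 = 1: acc = O + O = O

6P = O


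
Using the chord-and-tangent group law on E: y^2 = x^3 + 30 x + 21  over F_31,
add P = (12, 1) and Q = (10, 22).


P != Q, so use the chord formula.
s = (y2 - y1) / (x2 - x1) = (21) / (29) mod 31 = 5
x3 = s^2 - x1 - x2 mod 31 = 5^2 - 12 - 10 = 3
y3 = s (x1 - x3) - y1 mod 31 = 5 * (12 - 3) - 1 = 13

P + Q = (3, 13)


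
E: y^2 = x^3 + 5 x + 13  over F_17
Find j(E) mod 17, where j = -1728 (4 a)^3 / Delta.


Delta = -16(4 a^3 + 27 b^2) mod 17 = 14
-1728 * (4 a)^3 = -1728 * (4*5)^3 mod 17 = 9
j = 9 * 14^(-1) mod 17 = 14

j = 14 (mod 17)


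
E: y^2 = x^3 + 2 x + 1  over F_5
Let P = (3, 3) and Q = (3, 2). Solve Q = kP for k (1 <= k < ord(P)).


Enumerate multiples of P until we hit Q = (3, 2):
  1P = (3, 3)
  2P = (0, 4)
  3P = (1, 3)
  4P = (1, 2)
  5P = (0, 1)
  6P = (3, 2)
Match found at i = 6.

k = 6


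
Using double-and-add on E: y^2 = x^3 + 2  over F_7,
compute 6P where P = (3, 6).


k = 6 = 110_2 (binary, LSB first: 011)
Double-and-add from P = (3, 6):
  bit 0 = 0: acc unchanged = O
  bit 1 = 1: acc = O + (3, 1) = (3, 1)
  bit 2 = 1: acc = (3, 1) + (3, 6) = O

6P = O


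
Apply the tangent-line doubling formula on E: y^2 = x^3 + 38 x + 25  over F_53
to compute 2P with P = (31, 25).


Doubling: s = (3 x1^2 + a) / (2 y1)
s = (3*31^2 + 38) / (2*25) mod 53 = 51
x3 = s^2 - 2 x1 mod 53 = 51^2 - 2*31 = 48
y3 = s (x1 - x3) - y1 mod 53 = 51 * (31 - 48) - 25 = 9

2P = (48, 9)


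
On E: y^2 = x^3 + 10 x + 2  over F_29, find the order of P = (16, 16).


Compute successive multiples of P until we hit O:
  1P = (16, 16)
  2P = (3, 1)
  3P = (23, 25)
  4P = (10, 0)
  5P = (23, 4)
  6P = (3, 28)
  7P = (16, 13)
  8P = O

ord(P) = 8


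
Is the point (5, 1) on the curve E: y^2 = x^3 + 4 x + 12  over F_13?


Check whether y^2 = x^3 + 4 x + 12 (mod 13) for (x, y) = (5, 1).
LHS: y^2 = 1^2 mod 13 = 1
RHS: x^3 + 4 x + 12 = 5^3 + 4*5 + 12 mod 13 = 1
LHS = RHS

Yes, on the curve


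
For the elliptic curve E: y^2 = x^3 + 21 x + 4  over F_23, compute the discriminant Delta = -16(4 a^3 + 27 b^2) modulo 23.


4 a^3 + 27 b^2 = 4*21^3 + 27*4^2 = 37044 + 432 = 37476
Delta = -16 * (37476) = -599616
Delta mod 23 = 17

Delta = 17 (mod 23)


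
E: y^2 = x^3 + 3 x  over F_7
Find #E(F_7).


For each x in F_7, count y with y^2 = x^3 + 3 x + 0 mod 7:
  x = 0: RHS = 0, y in [0]  -> 1 point(s)
  x = 1: RHS = 4, y in [2, 5]  -> 2 point(s)
  x = 2: RHS = 0, y in [0]  -> 1 point(s)
  x = 3: RHS = 1, y in [1, 6]  -> 2 point(s)
  x = 5: RHS = 0, y in [0]  -> 1 point(s)
Affine points: 7. Add the point at infinity: total = 8.

#E(F_7) = 8


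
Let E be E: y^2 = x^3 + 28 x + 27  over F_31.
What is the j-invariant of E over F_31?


Delta = -16(4 a^3 + 27 b^2) mod 31 = 24
-1728 * (4 a)^3 = -1728 * (4*28)^3 mod 31 = 2
j = 2 * 24^(-1) mod 31 = 13

j = 13 (mod 31)
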